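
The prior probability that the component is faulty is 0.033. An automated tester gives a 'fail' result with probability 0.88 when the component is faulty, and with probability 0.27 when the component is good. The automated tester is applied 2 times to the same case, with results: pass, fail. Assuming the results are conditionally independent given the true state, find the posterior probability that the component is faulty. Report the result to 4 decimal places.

Posterior P(H) ≈ 0.0180

With H the event that the component is faulty, the joint likelihood of the observed sequence is P(data|H) = 0.12·0.88 = 0.10560 and P(data|¬H) = 0.73·0.27 = 0.19710.
Bayes: P(H|data) = 0.033·0.10560 / (0.033·0.10560 + 0.967·0.19710) = 0.0034848/0.19408 = 0.0180.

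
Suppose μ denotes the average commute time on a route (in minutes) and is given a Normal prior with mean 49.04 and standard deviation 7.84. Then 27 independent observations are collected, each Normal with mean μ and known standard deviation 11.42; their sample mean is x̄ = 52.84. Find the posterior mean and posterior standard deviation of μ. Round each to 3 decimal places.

Prior precision 1/τ₀² = 1/7.84² = 0.0162693; data precision n/σ² = 27/11.42² = 0.207029.
Posterior precision = 0.0162693 + 0.207029 = 0.223298, giving posterior SD = 1/√0.223298 = 2.116.
Posterior mean = (0.0162693·49.04 + 0.207029·52.84) / 0.223298 = 52.563.

Posterior mean ≈ 52.563; posterior SD ≈ 2.116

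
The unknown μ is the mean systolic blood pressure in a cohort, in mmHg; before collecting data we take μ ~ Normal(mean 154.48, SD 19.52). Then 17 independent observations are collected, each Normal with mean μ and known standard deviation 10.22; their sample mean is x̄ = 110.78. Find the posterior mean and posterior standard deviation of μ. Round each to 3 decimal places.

Posterior mean ≈ 111.473; posterior SD ≈ 2.459

Prior precision 1/τ₀² = 1/19.52² = 0.00262446; data precision n/σ² = 17/10.22² = 0.162760.
Posterior precision = 0.00262446 + 0.162760 = 0.165384, giving posterior SD = 1/√0.165384 = 2.459.
Posterior mean = (0.00262446·154.48 + 0.162760·110.78) / 0.165384 = 111.473.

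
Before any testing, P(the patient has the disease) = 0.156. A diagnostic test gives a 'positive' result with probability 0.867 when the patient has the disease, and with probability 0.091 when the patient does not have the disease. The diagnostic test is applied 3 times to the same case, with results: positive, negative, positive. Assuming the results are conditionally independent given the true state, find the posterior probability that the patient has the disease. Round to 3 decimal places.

Posterior P(H) ≈ 0.711

With H the event that the patient has the disease, the joint likelihood of the observed sequence is P(data|H) = 0.867·0.133·0.867 = 0.099975 and P(data|¬H) = 0.091·0.909·0.091 = 0.0075274.
Bayes: P(H|data) = 0.156·0.099975 / (0.156·0.099975 + 0.844·0.0075274) = 0.015596/0.021949 = 0.7106.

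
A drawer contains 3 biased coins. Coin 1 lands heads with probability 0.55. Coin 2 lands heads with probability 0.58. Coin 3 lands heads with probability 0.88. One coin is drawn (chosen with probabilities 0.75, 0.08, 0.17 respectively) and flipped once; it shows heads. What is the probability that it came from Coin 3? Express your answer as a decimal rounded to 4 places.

Posterior probability ≈ 0.2459

P(heads|C1) = 0.55; P(heads|C2) = 0.58; P(heads|C3) = 0.88.
Prior × likelihood for each source: 0.75·0.55=0.4125, 0.08·0.58=0.04640, 0.17·0.88=0.1496. Summing gives P(heads) = 0.60850.
P(Coin 3 | heads) = 0.1496 / 0.60850 = 0.2459.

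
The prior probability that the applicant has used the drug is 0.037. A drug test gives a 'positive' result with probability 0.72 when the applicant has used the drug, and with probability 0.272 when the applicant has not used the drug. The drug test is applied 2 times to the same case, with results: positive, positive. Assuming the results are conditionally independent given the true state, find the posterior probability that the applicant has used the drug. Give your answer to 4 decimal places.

Let H be the event that the applicant has used the drug; start with P(H) = 0.037. P('positive'|H) = 0.72, P('positive'|¬H) = 0.272.
Update on result 1 ('positive'): P(H) ← 0.72·0.0370 / (0.72·0.0370 + 0.272·0.9630) = 0.026640/0.28858 = 0.0923.
Update on result 2 ('positive'): P(H) ← 0.72·0.0923 / (0.72·0.0923 + 0.272·0.9077) = 0.066467/0.31336 = 0.2121.

Posterior P(H) ≈ 0.2121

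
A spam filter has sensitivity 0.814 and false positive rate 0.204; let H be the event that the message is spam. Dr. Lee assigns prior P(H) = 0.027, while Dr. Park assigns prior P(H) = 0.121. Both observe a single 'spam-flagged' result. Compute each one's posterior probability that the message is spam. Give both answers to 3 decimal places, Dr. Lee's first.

The likelihood ratio for a 'spam-flagged' result is 0.814/0.204 = 3.9902.
Dr. Lee: prior odds 0.027/0.973 = 0.027749; posterior odds 0.11072; posterior probability 0.100.
Dr. Park: prior odds 0.121/0.879 = 0.13766; posterior odds 0.54928; posterior probability 0.355.

Dr. Lee: 0.100; Dr. Park: 0.355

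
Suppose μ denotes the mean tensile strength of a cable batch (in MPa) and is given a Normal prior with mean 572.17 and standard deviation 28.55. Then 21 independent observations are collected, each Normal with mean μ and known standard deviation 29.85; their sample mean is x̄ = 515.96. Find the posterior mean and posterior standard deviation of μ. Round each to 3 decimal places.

With known σ, the Normal prior is conjugate. Weight on the data is w = (n/σ²)/(n/σ² + 1/τ₀²) = 0.0235684/(0.0235684+0.00122684) = 0.95052.
Posterior mean = w·x̄ + (1−w)·μ₀ = 0.95052·515.96 + 0.049479·572.17 = 518.741. Posterior variance = 1/(0.0235684+0.00122684) = 40.3303, so SD = 6.351.

Posterior mean ≈ 518.741; posterior SD ≈ 6.351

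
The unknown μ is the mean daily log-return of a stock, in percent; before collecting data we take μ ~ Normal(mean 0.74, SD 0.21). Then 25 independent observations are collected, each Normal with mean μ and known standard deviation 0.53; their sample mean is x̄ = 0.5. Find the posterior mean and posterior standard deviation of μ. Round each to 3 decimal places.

With known σ, the Normal prior is conjugate. Weight on the data is w = (n/σ²)/(n/σ² + 1/τ₀²) = 88.9996/(88.9996+22.6757) = 0.79695.
Posterior mean = w·x̄ + (1−w)·μ₀ = 0.79695·0.5 + 0.20305·0.74 = 0.549. Posterior variance = 1/(88.9996+22.6757) = 0.00895453, so SD = 0.095.

Posterior mean ≈ 0.549; posterior SD ≈ 0.095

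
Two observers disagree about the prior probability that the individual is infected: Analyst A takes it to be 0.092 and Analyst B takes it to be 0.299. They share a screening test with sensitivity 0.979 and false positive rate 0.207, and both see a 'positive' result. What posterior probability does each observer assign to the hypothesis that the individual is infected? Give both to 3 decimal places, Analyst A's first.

Analyst A: 0.324; Analyst B: 0.669

The likelihood ratio for a 'positive' result is 0.979/0.207 = 4.7295.
Analyst A: prior odds 0.092/0.908 = 0.10132; posterior odds 0.47920; posterior probability 0.324.
Analyst B: prior odds 0.299/0.701 = 0.42653; posterior odds 2.0173; posterior probability 0.669.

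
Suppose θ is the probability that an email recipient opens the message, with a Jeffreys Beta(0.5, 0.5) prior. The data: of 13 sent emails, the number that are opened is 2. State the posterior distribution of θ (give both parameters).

Posterior: Beta(2.5, 11.5)

Observing 2 successes and 11 failures updates Beta(0.5, 0.5) by adding the success and failure counts to the two shape parameters: α = 0.5+2 = 2.5, β = 0.5+11 = 11.5.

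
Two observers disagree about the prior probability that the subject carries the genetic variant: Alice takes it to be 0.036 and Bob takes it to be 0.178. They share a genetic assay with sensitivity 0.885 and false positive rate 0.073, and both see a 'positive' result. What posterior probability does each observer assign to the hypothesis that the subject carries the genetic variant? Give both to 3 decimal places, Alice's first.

The likelihood ratio for a 'positive' result is 0.885/0.073 = 12.123.
Alice: prior odds 0.036/0.964 = 0.037344; posterior odds 0.45274; posterior probability 0.312.
Bob: prior odds 0.178/0.822 = 0.21655; posterior odds 2.6252; posterior probability 0.724.

Alice: 0.312; Bob: 0.724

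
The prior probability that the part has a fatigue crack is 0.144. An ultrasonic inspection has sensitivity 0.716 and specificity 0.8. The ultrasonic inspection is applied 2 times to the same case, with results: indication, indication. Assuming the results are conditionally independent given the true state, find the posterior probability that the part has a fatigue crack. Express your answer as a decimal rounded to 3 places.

Posterior P(H) ≈ 0.683

With H the event that the part has a fatigue crack, the joint likelihood of the observed sequence is P(data|H) = 0.716·0.716 = 0.51266 and P(data|¬H) = 0.2·0.2 = 0.040000.
Bayes: P(H|data) = 0.144·0.51266 / (0.144·0.51266 + 0.856·0.040000) = 0.073822/0.10806 = 0.6831.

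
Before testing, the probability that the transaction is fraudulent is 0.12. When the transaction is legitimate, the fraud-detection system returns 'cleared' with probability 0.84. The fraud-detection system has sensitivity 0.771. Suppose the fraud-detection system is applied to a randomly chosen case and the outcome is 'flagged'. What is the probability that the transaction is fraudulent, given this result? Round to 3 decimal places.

P(H | E) ≈ 0.397

Let H be the event that the transaction is fraudulent. P(H) = 0.12, so P(¬H) = 0.88. With E the 'flagged' result, P(E|H) = 0.771 and P(E|¬H) = 0.16.
P(E) = 0.771·0.12 + 0.16·0.88 = 0.092520 + 0.14080 = 0.23332.
By Bayes' theorem, P(H|E) = 0.092520 / 0.23332 = 0.397.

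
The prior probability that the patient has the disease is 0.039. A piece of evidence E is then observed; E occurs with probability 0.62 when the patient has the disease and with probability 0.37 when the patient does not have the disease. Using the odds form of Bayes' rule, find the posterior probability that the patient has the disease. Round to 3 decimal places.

Posterior probability ≈ 0.064

Prior odds = 0.039/(1−0.039) = 0.040583. In log-odds, ln(0.040583) = -3.2044.
Add log likelihood ratio: ln(1.6757) = 0.51622.
Posterior log-odds = -2.6882, so posterior odds = exp(-2.6882) = 0.068003. Converting, P(H|E) = 0.068003/1.0680 = 0.064.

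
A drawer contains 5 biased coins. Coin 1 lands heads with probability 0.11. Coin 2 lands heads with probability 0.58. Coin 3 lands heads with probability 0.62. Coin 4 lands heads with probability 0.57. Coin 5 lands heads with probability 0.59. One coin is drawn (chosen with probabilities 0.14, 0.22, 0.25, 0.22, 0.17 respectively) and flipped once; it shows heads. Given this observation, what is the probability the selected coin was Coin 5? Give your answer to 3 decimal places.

Posterior probability ≈ 0.192

P(heads|C1) = 0.11; P(heads|C2) = 0.58; P(heads|C3) = 0.62; P(heads|C4) = 0.57; P(heads|C5) = 0.59.
Prior × likelihood for each source: 0.14·0.11=0.01540, 0.22·0.58=0.1276, 0.25·0.62=0.1550, 0.22·0.57=0.1254, 0.17·0.59=0.1003. Summing gives P(heads) = 0.52370.
P(Coin 5 | heads) = 0.1003 / 0.52370 = 0.192.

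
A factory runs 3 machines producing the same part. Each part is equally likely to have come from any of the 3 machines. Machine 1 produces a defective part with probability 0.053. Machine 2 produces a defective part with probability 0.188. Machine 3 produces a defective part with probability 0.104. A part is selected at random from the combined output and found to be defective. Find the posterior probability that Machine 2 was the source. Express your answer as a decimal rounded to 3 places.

Tabulate prior·likelihood by source: [1] prior 0.333333, lik 0.053, product 0.01767; [2] prior 0.333333, lik 0.188, product 0.06267; [3] prior 0.333333, lik 0.104, product 0.03467.
Normalizing constant = 0.11500; the posterior for Machine 2 is its product over the sum, 0.06267/0.11500 = 0.545.

Posterior probability ≈ 0.545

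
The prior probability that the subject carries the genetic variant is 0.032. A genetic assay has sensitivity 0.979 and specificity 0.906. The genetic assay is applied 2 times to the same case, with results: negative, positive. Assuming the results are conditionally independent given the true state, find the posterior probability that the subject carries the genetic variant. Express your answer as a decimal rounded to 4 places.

Let H be the event that the subject carries the genetic variant; start with P(H) = 0.032. P('positive'|H) = 0.979, P('positive'|¬H) = 0.094.
Update on result 1 ('negative'): P(H) ← 0.021·0.0320 / (0.021·0.0320 + 0.906·0.9680) = 0.00067200/0.87768 = 0.0008.
Update on result 2 ('positive'): P(H) ← 0.979·0.0008 / (0.979·0.0008 + 0.094·0.9992) = 0.00074958/0.094678 = 0.0079.

Posterior P(H) ≈ 0.0079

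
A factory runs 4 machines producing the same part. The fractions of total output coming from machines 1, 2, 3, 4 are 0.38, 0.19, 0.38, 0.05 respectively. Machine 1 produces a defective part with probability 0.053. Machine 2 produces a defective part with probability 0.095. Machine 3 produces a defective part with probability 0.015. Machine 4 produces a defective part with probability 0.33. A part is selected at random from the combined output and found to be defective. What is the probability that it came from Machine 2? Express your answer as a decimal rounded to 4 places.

P(defective|M1) = 0.053; P(defective|M2) = 0.095; P(defective|M3) = 0.015; P(defective|M4) = 0.33.
Prior × likelihood for each source: 0.38·0.053=0.02014, 0.19·0.095=0.01805, 0.38·0.015=0.005700, 0.05·0.33=0.01650. Summing gives P(defective) = 0.060390.
P(Machine 2 | defective) = 0.01805 / 0.060390 = 0.2989.

Posterior probability ≈ 0.2989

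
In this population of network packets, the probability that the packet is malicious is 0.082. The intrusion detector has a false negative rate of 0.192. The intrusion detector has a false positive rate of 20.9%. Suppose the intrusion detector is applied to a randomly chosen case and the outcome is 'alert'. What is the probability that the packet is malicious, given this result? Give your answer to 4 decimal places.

P(H | E) ≈ 0.2567

Let H be the event that the packet is malicious. P(H) = 0.082, so P(¬H) = 0.918. With E the 'alert' result, P(E|H) = 0.808 and P(E|¬H) = 0.209.
P(E) = 0.808·0.082 + 0.209·0.918 = 0.066256 + 0.19186 = 0.25812.
By Bayes' theorem, P(H|E) = 0.066256 / 0.25812 = 0.2567.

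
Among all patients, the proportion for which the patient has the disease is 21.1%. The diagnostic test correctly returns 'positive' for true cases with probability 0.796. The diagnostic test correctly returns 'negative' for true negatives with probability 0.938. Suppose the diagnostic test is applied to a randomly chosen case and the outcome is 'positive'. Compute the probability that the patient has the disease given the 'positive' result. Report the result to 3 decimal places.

P(H | E) ≈ 0.774

Write H for 'the patient has the disease'. Prior odds H:¬H = 0.211/0.789 = 0.26743. For the 'positive' outcome, the likelihood ratio is 0.796/0.062 = 12.839.
Posterior odds = 0.26743 × 12.839 = 3.4334, so P(H|E) = 3.4334/(1+3.4334) = 0.774.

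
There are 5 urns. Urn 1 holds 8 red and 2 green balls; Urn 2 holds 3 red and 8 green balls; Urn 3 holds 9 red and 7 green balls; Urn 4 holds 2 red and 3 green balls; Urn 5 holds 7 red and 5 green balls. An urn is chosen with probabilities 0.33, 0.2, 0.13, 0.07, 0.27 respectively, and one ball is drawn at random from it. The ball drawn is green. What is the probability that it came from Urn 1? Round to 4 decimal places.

Posterior probability ≈ 0.1561

P(green|Urn 1) = 0.2; P(green|Urn 2) = 0.7273; P(green|Urn 3) = 0.4375; P(green|Urn 4) = 0.6; P(green|Urn 5) = 0.4167.
Prior × likelihood for each source: 0.33·0.2=0.06600, 0.2·0.7273=0.1455, 0.13·0.4375=0.05688, 0.07·0.6=0.04200, 0.27·0.4167=0.1125. Summing gives P(green) = 0.42283.
P(Urn 1 | green) = 0.06600 / 0.42283 = 0.1561.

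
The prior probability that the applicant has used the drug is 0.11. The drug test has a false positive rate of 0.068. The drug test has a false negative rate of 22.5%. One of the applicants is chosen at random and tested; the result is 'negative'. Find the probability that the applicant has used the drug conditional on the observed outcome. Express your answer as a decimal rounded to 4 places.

P(H | E) ≈ 0.0290

Write H for 'the applicant has used the drug'. Prior odds H:¬H = 0.11/0.89 = 0.12360. For the 'negative' outcome, the likelihood ratio is 0.225/0.932 = 0.24142.
Posterior odds = 0.12360 × 0.24142 = 0.029838, so P(H|E) = 0.029838/(1+0.029838) = 0.0290.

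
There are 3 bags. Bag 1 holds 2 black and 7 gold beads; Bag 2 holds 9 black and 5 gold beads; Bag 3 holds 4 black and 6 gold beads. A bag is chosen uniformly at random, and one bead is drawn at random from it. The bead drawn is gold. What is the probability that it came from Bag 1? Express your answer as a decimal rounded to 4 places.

P(gold|Bag 1) = 0.7778; P(gold|Bag 2) = 0.3571; P(gold|Bag 3) = 0.6.
Prior × likelihood for each source: 0.333333·0.7778=0.2593, 0.333333·0.3571=0.1190, 0.333333·0.6=0.2000. Summing gives P(gold) = 0.57831.
P(Bag 1 | gold) = 0.2593 / 0.57831 = 0.4483.

Posterior probability ≈ 0.4483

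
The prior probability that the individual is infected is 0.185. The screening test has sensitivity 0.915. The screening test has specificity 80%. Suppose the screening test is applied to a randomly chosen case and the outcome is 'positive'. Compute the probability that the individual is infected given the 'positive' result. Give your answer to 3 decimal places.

P(H | E) ≈ 0.509

Write H for 'the individual is infected'. Prior odds H:¬H = 0.185/0.815 = 0.22699. For the 'positive' outcome, the likelihood ratio is 0.915/0.2 = 4.5750.
Posterior odds = 0.22699 × 4.5750 = 1.0385, so P(H|E) = 1.0385/(1+1.0385) = 0.509.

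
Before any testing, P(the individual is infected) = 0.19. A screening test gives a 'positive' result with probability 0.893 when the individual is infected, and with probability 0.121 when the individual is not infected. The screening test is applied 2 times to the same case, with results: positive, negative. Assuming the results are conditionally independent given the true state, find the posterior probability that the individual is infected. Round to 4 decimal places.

Posterior P(H) ≈ 0.1741

Let H be the event that the individual is infected; start with P(H) = 0.19. P('positive'|H) = 0.893, P('positive'|¬H) = 0.121.
Update on result 1 ('positive'): P(H) ← 0.893·0.1900 / (0.893·0.1900 + 0.121·0.8100) = 0.16967/0.26768 = 0.6339.
Update on result 2 ('negative'): P(H) ← 0.107·0.6339 / (0.107·0.6339 + 0.879·0.3661) = 0.067822/0.38966 = 0.1741.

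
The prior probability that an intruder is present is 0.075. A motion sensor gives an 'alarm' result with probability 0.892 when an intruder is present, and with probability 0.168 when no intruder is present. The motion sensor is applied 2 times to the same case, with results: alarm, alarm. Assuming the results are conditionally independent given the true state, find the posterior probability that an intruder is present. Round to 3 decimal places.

Posterior P(H) ≈ 0.696

With H the event that an intruder is present, the joint likelihood of the observed sequence is P(data|H) = 0.892·0.892 = 0.79566 and P(data|¬H) = 0.168·0.168 = 0.028224.
Bayes: P(H|data) = 0.075·0.79566 / (0.075·0.79566 + 0.925·0.028224) = 0.059675/0.085782 = 0.6957.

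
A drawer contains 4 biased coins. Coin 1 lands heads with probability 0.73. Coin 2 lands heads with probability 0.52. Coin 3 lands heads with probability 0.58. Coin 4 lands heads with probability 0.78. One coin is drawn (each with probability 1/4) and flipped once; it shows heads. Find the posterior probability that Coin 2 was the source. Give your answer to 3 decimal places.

P(heads|C1) = 0.73; P(heads|C2) = 0.52; P(heads|C3) = 0.58; P(heads|C4) = 0.78.
Prior × likelihood for each source: 0.25·0.73=0.1825, 0.25·0.52=0.1300, 0.25·0.58=0.1450, 0.25·0.78=0.1950. Summing gives P(heads) = 0.65250.
P(Coin 2 | heads) = 0.1300 / 0.65250 = 0.199.

Posterior probability ≈ 0.199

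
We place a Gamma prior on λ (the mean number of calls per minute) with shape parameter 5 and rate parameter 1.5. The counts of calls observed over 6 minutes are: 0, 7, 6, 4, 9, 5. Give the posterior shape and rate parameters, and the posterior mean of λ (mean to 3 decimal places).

The Poisson likelihood adds the total count to the shape and the number of exposure periods to the rate. Here ∑xᵢ = 31 and n = 6, so shape 5→36 and rate 1.5→7.5.
E[λ | data] = 36/7.5 = 4.800.

Posterior: Gamma(shape=36, rate=7.5); mean ≈ 4.800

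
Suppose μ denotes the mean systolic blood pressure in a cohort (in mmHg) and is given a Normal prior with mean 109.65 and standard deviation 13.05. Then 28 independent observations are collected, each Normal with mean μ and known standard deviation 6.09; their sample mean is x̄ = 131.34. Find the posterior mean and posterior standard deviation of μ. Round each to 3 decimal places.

Posterior mean ≈ 131.173; posterior SD ≈ 1.146

Prior precision 1/τ₀² = 1/13.05² = 0.00587190; data precision n/σ² = 28/6.09² = 0.754959.
Posterior precision = 0.00587190 + 0.754959 = 0.760831, giving posterior SD = 1/√0.760831 = 1.146.
Posterior mean = (0.00587190·109.65 + 0.754959·131.34) / 0.760831 = 131.173.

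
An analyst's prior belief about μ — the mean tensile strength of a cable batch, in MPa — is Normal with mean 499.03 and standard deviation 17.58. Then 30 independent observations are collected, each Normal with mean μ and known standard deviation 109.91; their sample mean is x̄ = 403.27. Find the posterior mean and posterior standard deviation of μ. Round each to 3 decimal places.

Posterior mean ≈ 457.448; posterior SD ≈ 13.223

Prior precision 1/τ₀² = 1/17.58² = 0.00323566; data precision n/σ² = 30/109.91² = 0.00248340.
Posterior precision = 0.00323566 + 0.00248340 = 0.00571906, giving posterior SD = 1/√0.00571906 = 13.223.
Posterior mean = (0.00323566·499.03 + 0.00248340·403.27) / 0.00571906 = 457.448.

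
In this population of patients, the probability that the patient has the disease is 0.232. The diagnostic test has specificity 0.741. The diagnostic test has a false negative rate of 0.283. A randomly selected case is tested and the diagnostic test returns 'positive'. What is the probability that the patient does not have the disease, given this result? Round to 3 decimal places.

Let H be the event that the patient has the disease. P(H) = 0.232, so P(¬H) = 0.768. With E the 'positive' result, P(E|H) = 0.717 and P(E|¬H) = 0.259.
P(E) = 0.717·0.232 + 0.259·0.768 = 0.16634 + 0.19891 = 0.36526.
By Bayes' theorem, P(H|E) = 0.16634 / 0.36526 = 0.455. Hence P(¬H|E) = 1 − 0.455 = 0.545.

P(¬H | E) ≈ 0.545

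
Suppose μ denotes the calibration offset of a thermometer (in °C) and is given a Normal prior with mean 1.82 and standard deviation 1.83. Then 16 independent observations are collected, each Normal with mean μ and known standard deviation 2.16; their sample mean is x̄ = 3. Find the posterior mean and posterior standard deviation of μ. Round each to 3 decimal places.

Prior precision 1/τ₀² = 1/1.83² = 0.298606; data precision n/σ² = 16/2.16² = 3.42936.
Posterior precision = 0.298606 + 3.42936 = 3.72796, giving posterior SD = 1/√3.72796 = 0.518.
Posterior mean = (0.298606·1.82 + 3.42936·3) / 3.72796 = 2.905.

Posterior mean ≈ 2.905; posterior SD ≈ 0.518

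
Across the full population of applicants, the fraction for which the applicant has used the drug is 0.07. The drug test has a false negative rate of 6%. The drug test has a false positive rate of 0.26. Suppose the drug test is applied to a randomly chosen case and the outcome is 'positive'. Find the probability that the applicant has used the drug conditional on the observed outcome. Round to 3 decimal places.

P(H | E) ≈ 0.214

Write H for 'the applicant has used the drug'. Prior odds H:¬H = 0.07/0.93 = 0.075269. For the 'positive' outcome, the likelihood ratio is 0.94/0.26 = 3.6154.
Posterior odds = 0.075269 × 3.6154 = 0.27213, so P(H|E) = 0.27213/(1+0.27213) = 0.214.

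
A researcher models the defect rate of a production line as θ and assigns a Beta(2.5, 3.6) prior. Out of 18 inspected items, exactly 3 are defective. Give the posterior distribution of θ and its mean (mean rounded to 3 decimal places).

Observing 3 successes and 15 failures updates Beta(2.5, 3.6) by adding the success and failure counts to the two shape parameters: α = 2.5+3 = 5.5, β = 3.6+15 = 18.6.
Posterior mean = α/(α+β) = 5.5/24.1 = 0.228.

Posterior: Beta(5.5, 18.6); mean ≈ 0.228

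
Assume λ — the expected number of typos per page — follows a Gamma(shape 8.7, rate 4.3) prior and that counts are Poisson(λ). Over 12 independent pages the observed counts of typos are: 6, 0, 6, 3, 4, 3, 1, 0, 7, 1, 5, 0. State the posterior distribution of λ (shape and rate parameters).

Posterior: Gamma(shape=44.7, rate=16.3)

Total count ∑xᵢ = 36 over n = 12 pages.
Gamma is conjugate to the Poisson likelihood: posterior is Gamma(shape = 8.7+36 = 44.7, rate = 4.3+12 = 16.3).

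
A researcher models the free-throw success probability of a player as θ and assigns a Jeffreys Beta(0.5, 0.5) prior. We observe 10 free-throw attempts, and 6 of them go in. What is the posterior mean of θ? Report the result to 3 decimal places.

Observing 6 successes and 4 failures updates Beta(0.5, 0.5) by adding the success and failure counts to the two shape parameters: α = 0.5+6 = 6.5, β = 0.5+4 = 4.5.
Posterior mean = α/(α+β) = 6.5/11 = 0.591.

Posterior mean ≈ 0.591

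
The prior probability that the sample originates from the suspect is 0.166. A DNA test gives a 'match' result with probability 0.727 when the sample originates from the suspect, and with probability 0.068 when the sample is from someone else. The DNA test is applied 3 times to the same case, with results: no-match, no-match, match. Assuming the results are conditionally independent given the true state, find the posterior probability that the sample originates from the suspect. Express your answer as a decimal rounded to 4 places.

With H the event that the sample originates from the suspect, the joint likelihood of the observed sequence is P(data|H) = 0.273·0.273·0.727 = 0.054183 and P(data|¬H) = 0.932·0.932·0.068 = 0.059066.
Bayes: P(H|data) = 0.166·0.054183 / (0.166·0.054183 + 0.834·0.059066) = 0.0089943/0.058256 = 0.1544.

Posterior P(H) ≈ 0.1544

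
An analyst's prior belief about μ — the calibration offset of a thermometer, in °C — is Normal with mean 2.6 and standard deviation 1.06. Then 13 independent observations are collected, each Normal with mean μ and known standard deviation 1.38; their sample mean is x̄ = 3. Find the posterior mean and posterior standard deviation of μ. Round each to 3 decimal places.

Posterior mean ≈ 2.954; posterior SD ≈ 0.360

Prior precision 1/τ₀² = 1/1.06² = 0.889996; data precision n/σ² = 13/1.38² = 6.82630.
Posterior precision = 0.889996 + 6.82630 = 7.71629, giving posterior SD = 1/√7.71629 = 0.360.
Posterior mean = (0.889996·2.6 + 6.82630·3) / 7.71629 = 2.954.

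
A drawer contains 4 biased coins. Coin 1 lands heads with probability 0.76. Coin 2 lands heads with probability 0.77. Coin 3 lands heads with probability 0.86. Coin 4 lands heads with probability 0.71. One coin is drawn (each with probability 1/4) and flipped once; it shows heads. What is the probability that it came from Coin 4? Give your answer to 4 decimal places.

Tabulate prior·likelihood by source: [1] prior 0.25, lik 0.76, product 0.1900; [2] prior 0.25, lik 0.77, product 0.1925; [3] prior 0.25, lik 0.86, product 0.2150; [4] prior 0.25, lik 0.71, product 0.1775.
Normalizing constant = 0.77500; the posterior for Coin 4 is its product over the sum, 0.1775/0.77500 = 0.2290.

Posterior probability ≈ 0.2290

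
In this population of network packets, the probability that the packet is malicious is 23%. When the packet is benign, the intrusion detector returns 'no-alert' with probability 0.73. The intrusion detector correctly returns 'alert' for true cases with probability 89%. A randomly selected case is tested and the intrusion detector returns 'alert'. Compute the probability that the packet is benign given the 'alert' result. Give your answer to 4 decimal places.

P(¬H | E) ≈ 0.5039

Let H be the event that the packet is malicious. P(H) = 0.23, so P(¬H) = 0.77. With E the 'alert' result, P(E|H) = 0.89 and P(E|¬H) = 0.27.
P(E) = 0.89·0.23 + 0.27·0.77 = 0.20470 + 0.20790 = 0.41260.
By Bayes' theorem, P(H|E) = 0.20470 / 0.41260 = 0.4961. Hence P(¬H|E) = 1 − 0.4961 = 0.5039.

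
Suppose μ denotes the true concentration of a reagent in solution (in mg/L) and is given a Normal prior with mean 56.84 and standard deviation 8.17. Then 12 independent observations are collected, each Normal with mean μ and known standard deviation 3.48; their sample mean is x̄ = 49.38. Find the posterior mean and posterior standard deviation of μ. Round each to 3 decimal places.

Posterior mean ≈ 49.491; posterior SD ≈ 0.997

With known σ, the Normal prior is conjugate. Weight on the data is w = (n/σ²)/(n/σ² + 1/τ₀²) = 0.990884/(0.990884+0.0149815) = 0.98511.
Posterior mean = w·x̄ + (1−w)·μ₀ = 0.98511·49.38 + 0.014894·56.84 = 49.491. Posterior variance = 1/(0.990884+0.0149815) = 0.994169, so SD = 0.997.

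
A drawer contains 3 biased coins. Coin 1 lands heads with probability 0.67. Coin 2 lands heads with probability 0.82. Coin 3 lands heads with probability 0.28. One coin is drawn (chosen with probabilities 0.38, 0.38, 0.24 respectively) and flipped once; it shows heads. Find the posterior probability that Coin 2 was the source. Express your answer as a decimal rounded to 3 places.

Posterior probability ≈ 0.492

Tabulate prior·likelihood by source: [1] prior 0.38, lik 0.67, product 0.2546; [2] prior 0.38, lik 0.82, product 0.3116; [3] prior 0.24, lik 0.28, product 0.06720.
Normalizing constant = 0.63340; the posterior for Coin 2 is its product over the sum, 0.3116/0.63340 = 0.492.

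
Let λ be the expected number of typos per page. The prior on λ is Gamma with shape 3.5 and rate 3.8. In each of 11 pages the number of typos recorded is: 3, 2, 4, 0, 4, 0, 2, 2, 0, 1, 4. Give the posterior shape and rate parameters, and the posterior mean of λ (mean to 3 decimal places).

The Poisson likelihood adds the total count to the shape and the number of exposure periods to the rate. Here ∑xᵢ = 22 and n = 11, so shape 3.5→25.5 and rate 3.8→14.8.
E[λ | data] = 25.5/14.8 = 1.723.

Posterior: Gamma(shape=25.5, rate=14.8); mean ≈ 1.723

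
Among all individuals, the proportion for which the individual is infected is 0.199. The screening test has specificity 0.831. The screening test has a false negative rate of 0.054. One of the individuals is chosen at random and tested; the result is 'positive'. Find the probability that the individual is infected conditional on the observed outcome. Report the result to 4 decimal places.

Write H for 'the individual is infected'. Prior odds H:¬H = 0.199/0.801 = 0.24844. For the 'positive' outcome, the likelihood ratio is 0.946/0.169 = 5.5976.
Posterior odds = 0.24844 × 5.5976 = 1.3907, so P(H|E) = 1.3907/(1+1.3907) = 0.5817.

P(H | E) ≈ 0.5817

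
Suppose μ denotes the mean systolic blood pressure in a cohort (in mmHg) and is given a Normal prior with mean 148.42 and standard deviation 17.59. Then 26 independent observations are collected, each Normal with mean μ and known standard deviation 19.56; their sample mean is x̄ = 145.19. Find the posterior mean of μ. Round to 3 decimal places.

With known σ, the Normal prior is conjugate. Weight on the data is w = (n/σ²)/(n/σ² + 1/τ₀²) = 0.0679572/(0.0679572+0.00323198) = 0.95460.
Posterior mean = w·x̄ + (1−w)·μ₀ = 0.95460·145.19 + 0.045400·148.42 = 145.337.

Posterior mean ≈ 145.337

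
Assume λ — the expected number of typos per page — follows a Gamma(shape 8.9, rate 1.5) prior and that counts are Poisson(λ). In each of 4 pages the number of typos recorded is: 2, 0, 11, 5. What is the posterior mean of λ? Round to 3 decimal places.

Posterior mean ≈ 4.891

The Poisson likelihood adds the total count to the shape and the number of exposure periods to the rate. Here ∑xᵢ = 18 and n = 4, so shape 8.9→26.9 and rate 1.5→5.5.
E[λ | data] = 26.9/5.5 = 4.891.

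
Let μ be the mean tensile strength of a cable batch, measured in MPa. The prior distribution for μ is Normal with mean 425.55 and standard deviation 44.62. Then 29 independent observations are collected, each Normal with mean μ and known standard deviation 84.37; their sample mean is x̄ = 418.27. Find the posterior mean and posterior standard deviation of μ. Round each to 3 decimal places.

Prior precision 1/τ₀² = 1/44.62² = 0.00050227; data precision n/σ² = 29/84.37² = 0.00407401.
Posterior precision = 0.00050227 + 0.00407401 = 0.00457628, giving posterior SD = 1/√0.00457628 = 14.782.
Posterior mean = (0.00050227·425.55 + 0.00407401·418.27) / 0.00457628 = 419.069.

Posterior mean ≈ 419.069; posterior SD ≈ 14.782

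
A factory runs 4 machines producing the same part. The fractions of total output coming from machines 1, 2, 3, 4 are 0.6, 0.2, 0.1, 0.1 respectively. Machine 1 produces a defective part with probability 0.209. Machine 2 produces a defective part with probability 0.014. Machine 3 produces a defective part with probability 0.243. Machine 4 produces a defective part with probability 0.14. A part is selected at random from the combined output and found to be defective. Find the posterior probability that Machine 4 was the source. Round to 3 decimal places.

Tabulate prior·likelihood by source: [1] prior 0.6, lik 0.209, product 0.1254; [2] prior 0.2, lik 0.014, product 0.002800; [3] prior 0.1, lik 0.243, product 0.02430; [4] prior 0.1, lik 0.14, product 0.01400.
Normalizing constant = 0.16650; the posterior for Machine 4 is its product over the sum, 0.01400/0.16650 = 0.084.

Posterior probability ≈ 0.084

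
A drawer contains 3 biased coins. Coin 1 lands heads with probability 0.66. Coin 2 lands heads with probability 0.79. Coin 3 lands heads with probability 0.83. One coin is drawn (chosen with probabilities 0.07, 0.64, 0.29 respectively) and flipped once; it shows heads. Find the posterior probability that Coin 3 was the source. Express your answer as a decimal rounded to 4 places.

Posterior probability ≈ 0.3037

P(heads|C1) = 0.66; P(heads|C2) = 0.79; P(heads|C3) = 0.83.
Prior × likelihood for each source: 0.07·0.66=0.04620, 0.64·0.79=0.5056, 0.29·0.83=0.2407. Summing gives P(heads) = 0.79250.
P(Coin 3 | heads) = 0.2407 / 0.79250 = 0.3037.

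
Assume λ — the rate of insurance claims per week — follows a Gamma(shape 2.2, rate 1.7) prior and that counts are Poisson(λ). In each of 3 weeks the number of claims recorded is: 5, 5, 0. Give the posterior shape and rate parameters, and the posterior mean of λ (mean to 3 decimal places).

Posterior: Gamma(shape=12.2, rate=4.7); mean ≈ 2.596

The Poisson likelihood adds the total count to the shape and the number of exposure periods to the rate. Here ∑xᵢ = 10 and n = 3, so shape 2.2→12.2 and rate 1.7→4.7.
E[λ | data] = 12.2/4.7 = 2.596.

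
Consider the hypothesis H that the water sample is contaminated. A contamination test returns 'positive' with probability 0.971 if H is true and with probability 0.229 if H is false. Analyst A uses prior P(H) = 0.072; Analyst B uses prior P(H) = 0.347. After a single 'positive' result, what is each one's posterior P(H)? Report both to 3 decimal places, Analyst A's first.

The likelihood ratio for a 'positive' result is 0.971/0.229 = 4.2402.
Analyst A: prior odds 0.072/0.928 = 0.077586; posterior odds 0.32898; posterior probability 0.248.
Analyst B: prior odds 0.347/0.653 = 0.53139; posterior odds 2.2532; posterior probability 0.693.

Analyst A: 0.248; Analyst B: 0.693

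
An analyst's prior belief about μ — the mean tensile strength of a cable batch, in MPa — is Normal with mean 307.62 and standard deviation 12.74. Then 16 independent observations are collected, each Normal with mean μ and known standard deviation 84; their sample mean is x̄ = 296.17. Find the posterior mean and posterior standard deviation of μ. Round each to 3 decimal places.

Posterior mean ≈ 304.540; posterior SD ≈ 10.892

Prior precision 1/τ₀² = 1/12.74² = 0.00616114; data precision n/σ² = 16/84² = 0.00226757.
Posterior precision = 0.00616114 + 0.00226757 = 0.00842871, giving posterior SD = 1/√0.00842871 = 10.892.
Posterior mean = (0.00616114·307.62 + 0.00226757·296.17) / 0.00842871 = 304.540.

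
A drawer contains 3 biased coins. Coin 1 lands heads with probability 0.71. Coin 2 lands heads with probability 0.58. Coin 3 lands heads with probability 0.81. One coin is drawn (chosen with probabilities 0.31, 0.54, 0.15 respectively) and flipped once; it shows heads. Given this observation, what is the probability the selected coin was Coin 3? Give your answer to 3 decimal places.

Posterior probability ≈ 0.186

P(heads|C1) = 0.71; P(heads|C2) = 0.58; P(heads|C3) = 0.81.
Prior × likelihood for each source: 0.31·0.71=0.2201, 0.54·0.58=0.3132, 0.15·0.81=0.1215. Summing gives P(heads) = 0.65480.
P(Coin 3 | heads) = 0.1215 / 0.65480 = 0.186.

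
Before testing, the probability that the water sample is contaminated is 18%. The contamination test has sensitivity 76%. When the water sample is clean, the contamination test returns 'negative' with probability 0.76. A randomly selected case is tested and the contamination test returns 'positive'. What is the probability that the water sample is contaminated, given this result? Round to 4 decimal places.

Let H be the event that the water sample is contaminated. P(H) = 0.18, so P(¬H) = 0.82. With E the 'positive' result, P(E|H) = 0.76 and P(E|¬H) = 0.24.
P(E) = 0.76·0.18 + 0.24·0.82 = 0.13680 + 0.19680 = 0.33360.
By Bayes' theorem, P(H|E) = 0.13680 / 0.33360 = 0.4101.

P(H | E) ≈ 0.4101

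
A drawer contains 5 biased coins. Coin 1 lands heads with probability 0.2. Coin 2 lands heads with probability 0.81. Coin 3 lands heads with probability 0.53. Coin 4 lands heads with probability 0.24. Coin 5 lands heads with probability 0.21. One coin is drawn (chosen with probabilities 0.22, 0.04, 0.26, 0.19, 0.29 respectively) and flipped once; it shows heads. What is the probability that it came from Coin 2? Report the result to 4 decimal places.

Posterior probability ≈ 0.1010

Tabulate prior·likelihood by source: [1] prior 0.22, lik 0.2, product 0.04400; [2] prior 0.04, lik 0.81, product 0.03240; [3] prior 0.26, lik 0.53, product 0.1378; [4] prior 0.19, lik 0.24, product 0.04560; [5] prior 0.29, lik 0.21, product 0.06090.
Normalizing constant = 0.32070; the posterior for Coin 2 is its product over the sum, 0.03240/0.32070 = 0.1010.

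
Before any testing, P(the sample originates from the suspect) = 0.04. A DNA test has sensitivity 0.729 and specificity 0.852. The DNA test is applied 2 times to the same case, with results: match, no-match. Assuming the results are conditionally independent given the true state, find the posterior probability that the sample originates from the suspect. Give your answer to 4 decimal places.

With H the event that the sample originates from the suspect, the joint likelihood of the observed sequence is P(data|H) = 0.729·0.271 = 0.19756 and P(data|¬H) = 0.148·0.852 = 0.12610.
Bayes: P(H|data) = 0.04·0.19756 / (0.04·0.19756 + 0.96·0.12610) = 0.0079024/0.12895 = 0.0613.

Posterior P(H) ≈ 0.0613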